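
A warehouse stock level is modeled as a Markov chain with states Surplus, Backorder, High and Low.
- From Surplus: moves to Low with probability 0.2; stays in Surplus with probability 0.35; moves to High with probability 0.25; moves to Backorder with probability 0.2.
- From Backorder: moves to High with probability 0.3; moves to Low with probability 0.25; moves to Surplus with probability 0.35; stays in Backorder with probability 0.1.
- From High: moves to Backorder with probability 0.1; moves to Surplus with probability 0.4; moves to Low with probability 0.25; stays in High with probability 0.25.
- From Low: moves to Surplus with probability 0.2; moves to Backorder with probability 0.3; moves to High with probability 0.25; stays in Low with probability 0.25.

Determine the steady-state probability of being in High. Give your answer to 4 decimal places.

0.2590

Let the stationary distribution be π with π = πP and π_1 + π_2 + π_3 + π_4 = 1.
π_1 = 0.35·π_1 + 0.35·π_2 + 0.4·π_3 + 0.2·π_4
π_2 = 0.2·π_1 + 0.1·π_2 + 0.1·π_3 + 0.3·π_4
π_3 = 0.25·π_1 + 0.3·π_2 + 0.25·π_3 + 0.25·π_4
Solving with the normalization constraint gives π = (0.3279, 0.1795, 0.2590, 0.2336).
So the stationary probability of High is 0.2590.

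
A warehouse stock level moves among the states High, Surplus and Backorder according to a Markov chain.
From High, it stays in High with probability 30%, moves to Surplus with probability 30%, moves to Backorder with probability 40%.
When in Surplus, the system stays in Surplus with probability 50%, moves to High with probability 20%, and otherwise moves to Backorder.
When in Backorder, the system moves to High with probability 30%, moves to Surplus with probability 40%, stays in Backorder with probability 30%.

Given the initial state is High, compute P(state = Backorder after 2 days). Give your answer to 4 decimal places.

0.3300

Sum over the intermediate state after 1 day:
P = P(High→High)·P(High→Backorder) + P(High→Surplus)·P(Surplus→Backorder) + P(High→Backorder)·P(Backorder→Backorder)
  = 0.3×0.4 + 0.3×0.3 + 0.4×0.3
  = 0.1200 + 0.0900 + 0.1200 = 0.3300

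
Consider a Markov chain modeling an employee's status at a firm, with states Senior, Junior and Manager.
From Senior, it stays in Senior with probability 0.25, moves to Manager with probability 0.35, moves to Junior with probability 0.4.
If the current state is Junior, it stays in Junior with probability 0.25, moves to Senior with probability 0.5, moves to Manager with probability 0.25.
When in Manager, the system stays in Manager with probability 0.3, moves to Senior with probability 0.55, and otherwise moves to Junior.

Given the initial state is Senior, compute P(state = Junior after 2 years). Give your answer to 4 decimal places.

0.2525

Sum over the intermediate state after 1 year:
P = P(Senior→Senior)·P(Senior→Junior) + P(Senior→Junior)·P(Junior→Junior) + P(Senior→Manager)·P(Manager→Junior)
  = 0.25×0.4 + 0.4×0.25 + 0.35×0.15
  = 0.1000 + 0.1000 + 0.0525 = 0.2525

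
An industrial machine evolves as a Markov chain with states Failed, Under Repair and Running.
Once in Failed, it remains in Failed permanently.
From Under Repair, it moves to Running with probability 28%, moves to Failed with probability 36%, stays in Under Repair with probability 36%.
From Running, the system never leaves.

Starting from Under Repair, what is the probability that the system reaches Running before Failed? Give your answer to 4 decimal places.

Let h(s) be the probability of absorption at Running starting from transient state s. Then h(Running) = 1 and h(Failed) = 0. By first-step analysis:
h(Under Repair) = 0.36·0 + 0.36·h(Under Repair) + 0.28·1
Solving: h(Under Repair) = 0.4375.
Starting from Under Repair, the probability is 0.4375.

0.4375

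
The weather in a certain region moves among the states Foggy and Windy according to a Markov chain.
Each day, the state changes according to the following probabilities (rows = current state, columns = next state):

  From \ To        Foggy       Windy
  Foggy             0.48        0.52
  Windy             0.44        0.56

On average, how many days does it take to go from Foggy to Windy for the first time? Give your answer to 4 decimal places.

Let t(s) be the expected number of days to first reach Windy from state s, with t(Windy) = 0. Conditioning on the first day:
t(Foggy) = 1 + 0.48·t(Foggy)
Solving: t(Foggy) = 1.9231.
Expected days from Foggy to Windy: 1.9231.

1.9231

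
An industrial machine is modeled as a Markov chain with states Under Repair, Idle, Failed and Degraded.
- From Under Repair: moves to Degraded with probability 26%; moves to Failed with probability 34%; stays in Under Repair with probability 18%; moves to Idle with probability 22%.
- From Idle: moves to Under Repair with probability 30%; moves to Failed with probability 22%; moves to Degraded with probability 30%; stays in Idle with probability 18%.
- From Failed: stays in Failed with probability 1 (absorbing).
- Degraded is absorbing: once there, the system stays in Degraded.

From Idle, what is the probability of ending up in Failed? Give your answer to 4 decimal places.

Let h(s) be the probability of absorption at Failed starting from transient state s. Then h(Failed) = 1 and h(Degraded) = 0. By first-step analysis:
h(Under Repair) = 0.18·h(Under Repair) + 0.22·h(Idle) + 0.34·1 + 0.26·0
h(Idle) = 0.3·h(Under Repair) + 0.18·h(Idle) + 0.22·1 + 0.3·0
Solving: h(Under Repair) = 0.5396, h(Idle) = 0.4657.
Starting from Idle, the probability is 0.4657.

0.4657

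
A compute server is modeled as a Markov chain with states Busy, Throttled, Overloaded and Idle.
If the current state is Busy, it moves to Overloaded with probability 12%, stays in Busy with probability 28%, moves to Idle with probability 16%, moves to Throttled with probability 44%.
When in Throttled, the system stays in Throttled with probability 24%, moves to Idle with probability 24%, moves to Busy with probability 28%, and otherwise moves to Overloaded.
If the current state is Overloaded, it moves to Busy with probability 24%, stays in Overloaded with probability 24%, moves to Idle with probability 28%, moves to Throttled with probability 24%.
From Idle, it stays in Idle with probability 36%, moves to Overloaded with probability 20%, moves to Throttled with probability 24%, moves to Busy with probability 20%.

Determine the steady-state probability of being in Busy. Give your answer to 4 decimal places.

0.2513

Let the stationary distribution be π with π = πP and π_1 + π_2 + π_3 + π_4 = 1.
π_1 = 0.28·π_1 + 0.28·π_2 + 0.24·π_3 + 0.2·π_4
π_2 = 0.44·π_1 + 0.24·π_2 + 0.24·π_3 + 0.24·π_4
π_3 = 0.12·π_1 + 0.24·π_2 + 0.24·π_3 + 0.2·π_4
Solving with the normalization constraint gives π = (0.2513, 0.2903, 0.1995, 0.2589).
So the stationary probability of Busy is 0.2513.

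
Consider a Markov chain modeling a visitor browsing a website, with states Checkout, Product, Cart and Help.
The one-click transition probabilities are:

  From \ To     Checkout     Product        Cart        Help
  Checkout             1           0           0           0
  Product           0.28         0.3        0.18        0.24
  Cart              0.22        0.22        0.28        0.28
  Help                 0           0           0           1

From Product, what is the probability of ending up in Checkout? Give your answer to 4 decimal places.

0.5194

Let h(s) be the probability of absorption at Checkout starting from transient state s. Then h(Checkout) = 1 and h(Help) = 0. By first-step analysis:
h(Product) = 0.28·1 + 0.3·h(Product) + 0.18·h(Cart) + 0.24·0
h(Cart) = 0.22·1 + 0.22·h(Product) + 0.28·h(Cart) + 0.28·0
Solving: h(Product) = 0.5194, h(Cart) = 0.4643.
Starting from Product, the probability is 0.5194.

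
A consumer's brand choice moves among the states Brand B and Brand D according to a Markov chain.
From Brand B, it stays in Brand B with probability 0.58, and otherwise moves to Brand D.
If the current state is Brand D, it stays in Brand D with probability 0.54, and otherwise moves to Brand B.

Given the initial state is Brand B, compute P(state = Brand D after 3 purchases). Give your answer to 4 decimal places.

0.4764

Propagate the distribution vector 3 purchases from Brand B.
After 0 purchases: (1.0000, 0.0000)
After 1 purchase: (0.5800, 0.4200)
After 2 purchases: (0.5296, 0.4704)
After 3 purchases: (0.5236, 0.4764)
P(in Brand D after 3 purchases) = 0.4764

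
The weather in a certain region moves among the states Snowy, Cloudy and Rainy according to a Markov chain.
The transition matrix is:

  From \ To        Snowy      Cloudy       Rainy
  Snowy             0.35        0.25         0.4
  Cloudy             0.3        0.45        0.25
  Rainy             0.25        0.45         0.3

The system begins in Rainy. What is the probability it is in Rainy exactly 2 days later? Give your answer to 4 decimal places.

Sum over the intermediate state after 1 day:
P = P(Rainy→Snowy)·P(Snowy→Rainy) + P(Rainy→Cloudy)·P(Cloudy→Rainy) + P(Rainy→Rainy)·P(Rainy→Rainy)
  = 0.25×0.4 + 0.45×0.25 + 0.3×0.3
  = 0.1000 + 0.1125 + 0.0900 = 0.3025

0.3025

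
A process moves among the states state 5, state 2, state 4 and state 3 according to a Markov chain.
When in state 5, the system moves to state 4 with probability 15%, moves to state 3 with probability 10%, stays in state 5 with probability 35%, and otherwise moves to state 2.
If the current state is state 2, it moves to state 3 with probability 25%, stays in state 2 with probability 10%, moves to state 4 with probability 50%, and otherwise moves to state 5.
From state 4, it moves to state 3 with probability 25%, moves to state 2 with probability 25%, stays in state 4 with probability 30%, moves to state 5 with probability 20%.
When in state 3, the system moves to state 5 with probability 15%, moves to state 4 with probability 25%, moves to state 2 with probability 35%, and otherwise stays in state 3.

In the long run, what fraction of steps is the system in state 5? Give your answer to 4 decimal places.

0.2069

Let the stationary distribution be π with π = πP and π_1 + π_2 + π_3 + π_4 = 1.
π_1 = 0.35·π_1 + 0.15·π_2 + 0.2·π_3 + 0.15·π_4
π_2 = 0.4·π_1 + 0.1·π_2 + 0.25·π_3 + 0.35·π_4
π_3 = 0.15·π_1 + 0.5·π_2 + 0.3·π_3 + 0.25·π_4
Solving with the normalization constraint gives π = (0.2069, 0.2634, 0.3107, 0.2190).
So the stationary probability of state 5 is 0.2069.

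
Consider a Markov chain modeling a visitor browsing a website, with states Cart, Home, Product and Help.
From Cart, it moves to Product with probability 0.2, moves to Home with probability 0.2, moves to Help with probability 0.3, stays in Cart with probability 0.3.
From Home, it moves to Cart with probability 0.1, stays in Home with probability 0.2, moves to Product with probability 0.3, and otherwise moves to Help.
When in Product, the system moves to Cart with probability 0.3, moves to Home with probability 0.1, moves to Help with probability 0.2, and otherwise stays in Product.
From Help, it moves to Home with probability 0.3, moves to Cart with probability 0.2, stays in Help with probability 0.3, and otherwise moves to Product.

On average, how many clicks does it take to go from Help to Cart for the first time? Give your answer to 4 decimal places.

4.8649

Let t(s) be the expected number of clicks to first reach Cart from state s, with t(Cart) = 0. Conditioning on the first click:
t(Home) = 1 + 0.2·t(Home) + 0.3·t(Product) + 0.4·t(Help)
t(Product) = 1 + 0.1·t(Home) + 0.4·t(Product) + 0.2·t(Help)
t(Help) = 1 + 0.3·t(Home) + 0.2·t(Product) + 0.3·t(Help)
Solving: t(Home) = 5.2432, t(Product) = 4.1622, t(Help) = 4.8649.
Expected clicks from Help to Cart: 4.8649.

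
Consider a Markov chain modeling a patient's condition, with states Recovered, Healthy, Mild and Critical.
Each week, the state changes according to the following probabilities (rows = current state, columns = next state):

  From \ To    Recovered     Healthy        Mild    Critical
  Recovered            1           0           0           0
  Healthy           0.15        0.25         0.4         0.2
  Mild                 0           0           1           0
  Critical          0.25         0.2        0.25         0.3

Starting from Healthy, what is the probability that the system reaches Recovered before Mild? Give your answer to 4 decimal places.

Let h(s) be the probability of absorption at Recovered starting from transient state s. Then h(Recovered) = 1 and h(Mild) = 0. By first-step analysis:
h(Healthy) = 0.15·1 + 0.25·h(Healthy) + 0.4·0 + 0.2·h(Critical)
h(Critical) = 0.25·1 + 0.2·h(Healthy) + 0.25·0 + 0.3·h(Critical)
Solving: h(Healthy) = 0.3196, h(Critical) = 0.4485.
Starting from Healthy, the probability is 0.3196.

0.3196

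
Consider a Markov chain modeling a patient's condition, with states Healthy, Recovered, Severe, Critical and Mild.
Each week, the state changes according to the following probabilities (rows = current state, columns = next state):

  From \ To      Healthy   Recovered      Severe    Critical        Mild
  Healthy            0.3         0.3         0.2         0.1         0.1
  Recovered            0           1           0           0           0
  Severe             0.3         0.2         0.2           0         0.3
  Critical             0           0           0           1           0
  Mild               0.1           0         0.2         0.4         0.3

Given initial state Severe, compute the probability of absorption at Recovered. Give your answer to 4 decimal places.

0.5833

Let h(s) be the probability of absorption at Recovered starting from transient state s. Then h(Recovered) = 1 and h(Critical) = 0. By first-step analysis:
h(Healthy) = 0.3·h(Healthy) + 0.3·1 + 0.2·h(Severe) + 0.1·0 + 0.1·h(Mild)
h(Severe) = 0.3·h(Healthy) + 0.2·1 + 0.2·h(Severe) + 0.3·h(Mild)
h(Mild) = 0.1·h(Healthy) + 0.2·h(Severe) + 0.4·0 + 0.3·h(Mild)
Solving: h(Healthy) = 0.6319, h(Severe) = 0.5833, h(Mild) = 0.2569.
Starting from Severe, the probability is 0.5833.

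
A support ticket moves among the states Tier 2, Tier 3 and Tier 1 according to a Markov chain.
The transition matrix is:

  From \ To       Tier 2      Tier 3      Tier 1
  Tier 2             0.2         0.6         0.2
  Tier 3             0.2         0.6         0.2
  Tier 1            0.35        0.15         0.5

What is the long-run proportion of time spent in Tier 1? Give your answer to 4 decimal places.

Let the stationary distribution be π with π = πP and π_1 + π_2 + π_3 = 1.
π_1 = 0.2·π_1 + 0.2·π_2 + 0.35·π_3
π_2 = 0.6·π_1 + 0.6·π_2 + 0.15·π_3
Solving with the normalization constraint gives π = (0.2429, 0.4714, 0.2857).
So the stationary probability of Tier 1 is 0.2857.

0.2857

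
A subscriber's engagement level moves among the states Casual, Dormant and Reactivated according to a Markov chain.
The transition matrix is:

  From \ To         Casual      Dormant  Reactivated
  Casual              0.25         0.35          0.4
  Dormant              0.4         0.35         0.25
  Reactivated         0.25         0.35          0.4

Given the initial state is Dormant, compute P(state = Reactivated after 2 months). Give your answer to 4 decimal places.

0.3475

Sum over the intermediate state after 1 month:
P = P(Dormant→Casual)·P(Casual→Reactivated) + P(Dormant→Dormant)·P(Dormant→Reactivated) + P(Dormant→Reactivated)·P(Reactivated→Reactivated)
  = 0.4×0.4 + 0.35×0.25 + 0.25×0.4
  = 0.1600 + 0.0875 + 0.1000 = 0.3475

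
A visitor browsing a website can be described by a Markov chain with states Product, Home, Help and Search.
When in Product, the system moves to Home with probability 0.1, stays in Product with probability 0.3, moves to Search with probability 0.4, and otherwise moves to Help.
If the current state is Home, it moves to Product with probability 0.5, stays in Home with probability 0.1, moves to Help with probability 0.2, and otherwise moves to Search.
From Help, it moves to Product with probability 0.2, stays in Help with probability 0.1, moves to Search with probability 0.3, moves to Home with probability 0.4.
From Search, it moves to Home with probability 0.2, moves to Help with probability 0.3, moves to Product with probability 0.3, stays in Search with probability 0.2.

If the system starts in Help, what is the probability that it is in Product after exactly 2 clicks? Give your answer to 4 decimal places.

0.3700

Propagate the distribution vector 2 clicks from Help.
After 0 clicks: (0.0000, 0.0000, 1.0000, 0.0000)
After 1 click: (0.2000, 0.4000, 0.1000, 0.3000)
After 2 clicks: (0.3700, 0.1600, 0.2200, 0.2500)
P(in Product after 2 clicks) = 0.3700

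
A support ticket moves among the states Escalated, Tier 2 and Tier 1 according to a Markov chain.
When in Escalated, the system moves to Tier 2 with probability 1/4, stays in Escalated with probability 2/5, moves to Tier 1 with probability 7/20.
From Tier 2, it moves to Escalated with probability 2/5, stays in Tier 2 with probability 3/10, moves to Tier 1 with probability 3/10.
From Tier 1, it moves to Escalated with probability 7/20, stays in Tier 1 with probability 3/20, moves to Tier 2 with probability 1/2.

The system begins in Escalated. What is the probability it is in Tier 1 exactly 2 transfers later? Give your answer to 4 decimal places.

0.2675

Sum over the intermediate state after 1 transfer:
P = P(Escalated→Escalated)·P(Escalated→Tier 1) + P(Escalated→Tier 2)·P(Tier 2→Tier 1) + P(Escalated→Tier 1)·P(Tier 1→Tier 1)
  = 0.4×0.35 + 0.25×0.3 + 0.35×0.15
  = 0.1400 + 0.0750 + 0.0525 = 0.2675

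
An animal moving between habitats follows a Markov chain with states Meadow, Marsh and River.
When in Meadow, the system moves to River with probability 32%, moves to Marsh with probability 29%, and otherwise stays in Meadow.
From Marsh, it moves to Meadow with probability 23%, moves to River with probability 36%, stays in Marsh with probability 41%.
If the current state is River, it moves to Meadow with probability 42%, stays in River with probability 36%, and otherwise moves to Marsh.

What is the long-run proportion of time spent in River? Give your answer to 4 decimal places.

Let the stationary distribution be π with π = πP and π_1 + π_2 + π_3 = 1.
π_1 = 0.39·π_1 + 0.23·π_2 + 0.42·π_3
π_2 = 0.29·π_1 + 0.41·π_2 + 0.22·π_3
Solving with the normalization constraint gives π = (0.3521, 0.3020, 0.3459).
So the stationary probability of River is 0.3459.

0.3459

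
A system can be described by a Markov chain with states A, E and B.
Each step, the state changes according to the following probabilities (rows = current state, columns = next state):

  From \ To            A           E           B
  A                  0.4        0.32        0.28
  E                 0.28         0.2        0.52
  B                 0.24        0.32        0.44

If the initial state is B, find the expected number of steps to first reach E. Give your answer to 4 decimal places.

Let t(s) be the expected number of steps to first reach E from state s, with t(E) = 0. Conditioning on the first step:
t(A) = 1 + 0.4·t(A) + 0.28·t(B)
t(B) = 1 + 0.24·t(A) + 0.44·t(B)
Solving: t(A) = 3.1250, t(B) = 3.1250.
Expected steps from B to E: 3.1250.

3.1250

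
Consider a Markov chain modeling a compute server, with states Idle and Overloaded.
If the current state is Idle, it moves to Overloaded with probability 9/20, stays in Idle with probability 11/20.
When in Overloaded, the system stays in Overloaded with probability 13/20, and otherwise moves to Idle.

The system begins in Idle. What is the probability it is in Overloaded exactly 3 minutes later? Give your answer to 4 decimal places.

Propagate the distribution vector 3 minutes from Idle.
After 0 minutes: (1.0000, 0.0000)
After 1 minute: (0.5500, 0.4500)
After 2 minutes: (0.4600, 0.5400)
After 3 minutes: (0.4420, 0.5580)
P(in Overloaded after 3 minutes) = 0.5580

0.5580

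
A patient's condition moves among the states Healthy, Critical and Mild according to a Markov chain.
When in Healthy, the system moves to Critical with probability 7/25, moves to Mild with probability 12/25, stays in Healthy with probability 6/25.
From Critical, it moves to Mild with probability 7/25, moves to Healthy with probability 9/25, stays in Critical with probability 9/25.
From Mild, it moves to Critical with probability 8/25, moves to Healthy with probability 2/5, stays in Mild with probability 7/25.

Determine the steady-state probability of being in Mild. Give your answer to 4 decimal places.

Let the stationary distribution be π with π = πP and π_1 + π_2 + π_3 = 1.
π_1 = 0.24·π_1 + 0.36·π_2 + 0.4·π_3
π_2 = 0.28·π_1 + 0.36·π_2 + 0.32·π_3
Solving with the normalization constraint gives π = (0.3338, 0.3194, 0.3468).
So the stationary probability of Mild is 0.3468.

0.3468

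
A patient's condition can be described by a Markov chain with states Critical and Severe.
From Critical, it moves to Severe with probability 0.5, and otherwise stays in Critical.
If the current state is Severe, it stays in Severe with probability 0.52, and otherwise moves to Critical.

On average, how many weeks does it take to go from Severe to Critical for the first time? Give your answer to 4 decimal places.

2.0833

Let t(s) be the expected number of weeks to first reach Critical from state s, with t(Critical) = 0. Conditioning on the first week:
t(Severe) = 1 + 0.52·t(Severe)
Solving: t(Severe) = 2.0833.
Expected weeks from Severe to Critical: 2.0833.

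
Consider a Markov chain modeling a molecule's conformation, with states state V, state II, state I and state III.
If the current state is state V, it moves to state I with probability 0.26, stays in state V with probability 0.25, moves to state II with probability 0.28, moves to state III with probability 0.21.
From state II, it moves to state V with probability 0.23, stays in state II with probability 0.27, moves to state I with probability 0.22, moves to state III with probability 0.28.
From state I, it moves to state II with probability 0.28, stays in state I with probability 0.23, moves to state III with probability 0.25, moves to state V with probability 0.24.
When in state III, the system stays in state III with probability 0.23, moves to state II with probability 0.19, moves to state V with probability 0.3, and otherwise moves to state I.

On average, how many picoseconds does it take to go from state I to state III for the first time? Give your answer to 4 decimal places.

4.0204

Let t(s) be the expected number of picoseconds to first reach state III from state s, with t(state III) = 0. Conditioning on the first picosecond:
t(state V) = 1 + 0.25·t(state V) + 0.28·t(state II) + 0.26·t(state I)
t(state II) = 1 + 0.23·t(state V) + 0.27·t(state II) + 0.22·t(state I)
t(state I) = 1 + 0.24·t(state V) + 0.28·t(state II) + 0.23·t(state I)
Solving: t(state V) = 4.1828, t(state II) = 3.8994, t(state I) = 4.0204.
Expected picoseconds from state I to state III: 4.0204.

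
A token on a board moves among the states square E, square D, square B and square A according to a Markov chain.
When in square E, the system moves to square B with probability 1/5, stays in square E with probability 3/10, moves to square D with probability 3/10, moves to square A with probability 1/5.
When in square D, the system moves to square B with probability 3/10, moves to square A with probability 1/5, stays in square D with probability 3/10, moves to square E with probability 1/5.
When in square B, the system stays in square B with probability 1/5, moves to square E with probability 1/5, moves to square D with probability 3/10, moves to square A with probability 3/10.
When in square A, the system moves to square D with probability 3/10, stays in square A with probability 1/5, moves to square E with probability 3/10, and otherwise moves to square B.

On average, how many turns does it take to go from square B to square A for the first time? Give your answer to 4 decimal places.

Let t(s) be the expected number of turns to first reach square A from state s, with t(square A) = 0. Conditioning on the first turn:
t(square E) = 1 + 0.3·t(square E) + 0.3·t(square D) + 0.2·t(square B)
t(square D) = 1 + 0.2·t(square E) + 0.3·t(square D) + 0.3·t(square B)
t(square B) = 1 + 0.2·t(square E) + 0.3·t(square D) + 0.2·t(square B)
Solving: t(square E) = 4.4843, t(square D) = 4.4395, t(square B) = 4.0359.
Expected turns from square B to square A: 4.0359.

4.0359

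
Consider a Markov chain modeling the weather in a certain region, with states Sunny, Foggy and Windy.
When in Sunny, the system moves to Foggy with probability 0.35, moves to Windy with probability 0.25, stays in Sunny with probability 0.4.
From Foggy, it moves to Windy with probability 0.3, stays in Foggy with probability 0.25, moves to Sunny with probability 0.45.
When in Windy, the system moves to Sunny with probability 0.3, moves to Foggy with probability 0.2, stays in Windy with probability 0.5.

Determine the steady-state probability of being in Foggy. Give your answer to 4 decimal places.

Let the stationary distribution be π with π = πP and π_1 + π_2 + π_3 = 1.
π_1 = 0.4·π_1 + 0.45·π_2 + 0.3·π_3
π_2 = 0.35·π_1 + 0.25·π_2 + 0.2·π_3
Solving with the normalization constraint gives π = (0.3784, 0.2703, 0.3514).
So the stationary probability of Foggy is 0.2703.

0.2703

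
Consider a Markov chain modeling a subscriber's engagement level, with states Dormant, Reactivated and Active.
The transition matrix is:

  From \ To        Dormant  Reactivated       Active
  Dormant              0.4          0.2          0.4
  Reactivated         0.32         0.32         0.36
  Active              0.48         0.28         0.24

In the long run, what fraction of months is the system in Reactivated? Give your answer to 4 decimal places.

Let the stationary distribution be π with π = πP and π_1 + π_2 + π_3 = 1.
π_1 = 0.4·π_1 + 0.32·π_2 + 0.48·π_3
π_2 = 0.2·π_1 + 0.32·π_2 + 0.28·π_3
Solving with the normalization constraint gives π = (0.4063, 0.2578, 0.3359).
So the stationary probability of Reactivated is 0.2578.

0.2578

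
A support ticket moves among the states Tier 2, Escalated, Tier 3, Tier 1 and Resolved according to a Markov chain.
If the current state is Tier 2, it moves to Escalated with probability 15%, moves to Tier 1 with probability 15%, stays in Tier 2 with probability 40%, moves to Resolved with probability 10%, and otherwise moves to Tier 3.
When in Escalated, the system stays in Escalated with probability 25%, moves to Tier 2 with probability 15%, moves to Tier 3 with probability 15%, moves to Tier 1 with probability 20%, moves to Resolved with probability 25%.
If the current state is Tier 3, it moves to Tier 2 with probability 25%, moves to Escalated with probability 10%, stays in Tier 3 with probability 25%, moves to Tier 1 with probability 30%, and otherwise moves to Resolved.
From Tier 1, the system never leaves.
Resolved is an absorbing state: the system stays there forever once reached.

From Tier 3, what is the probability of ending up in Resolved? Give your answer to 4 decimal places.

Let h(s) be the probability of absorption at Resolved starting from transient state s. Then h(Resolved) = 1 and h(Tier 1) = 0. By first-step analysis:
h(Tier 2) = 0.4·h(Tier 2) + 0.15·h(Escalated) + 0.2·h(Tier 3) + 0.15·0 + 0.1·1
h(Escalated) = 0.15·h(Tier 2) + 0.25·h(Escalated) + 0.15·h(Tier 3) + 0.2·0 + 0.25·1
h(Tier 3) = 0.25·h(Tier 2) + 0.1·h(Escalated) + 0.25·h(Tier 3) + 0.3·0 + 0.1·1
Solving: h(Tier 2) = 0.3960, h(Escalated) = 0.4783, h(Tier 3) = 0.3291.
Starting from Tier 3, the probability is 0.3291.

0.3291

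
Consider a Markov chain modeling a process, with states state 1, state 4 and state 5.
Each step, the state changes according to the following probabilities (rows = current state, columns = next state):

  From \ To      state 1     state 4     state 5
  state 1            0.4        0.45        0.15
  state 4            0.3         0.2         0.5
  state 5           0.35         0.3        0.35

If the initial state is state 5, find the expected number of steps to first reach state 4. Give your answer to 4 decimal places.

Let t(s) be the expected number of steps to first reach state 4 from state s, with t(state 4) = 0. Conditioning on the first step:
t(state 1) = 1 + 0.4·t(state 1) + 0.15·t(state 5)
t(state 5) = 1 + 0.35·t(state 1) + 0.35·t(state 5)
Solving: t(state 1) = 2.3704, t(state 5) = 2.8148.
Expected steps from state 5 to state 4: 2.8148.

2.8148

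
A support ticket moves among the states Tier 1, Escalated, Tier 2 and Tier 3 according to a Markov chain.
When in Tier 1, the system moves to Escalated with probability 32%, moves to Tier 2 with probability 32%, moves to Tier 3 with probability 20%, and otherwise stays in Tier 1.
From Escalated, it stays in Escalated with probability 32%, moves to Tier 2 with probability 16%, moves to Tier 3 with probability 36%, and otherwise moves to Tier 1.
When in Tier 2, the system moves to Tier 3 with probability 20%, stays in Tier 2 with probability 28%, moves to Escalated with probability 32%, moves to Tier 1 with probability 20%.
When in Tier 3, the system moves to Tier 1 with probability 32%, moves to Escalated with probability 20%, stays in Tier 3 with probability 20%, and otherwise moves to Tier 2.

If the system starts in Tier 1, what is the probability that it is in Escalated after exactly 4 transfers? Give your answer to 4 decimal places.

Propagate the distribution vector 4 transfers from Tier 1.
After 0 transfers: (1.0000, 0.0000, 0.0000, 0.0000)
After 1 transfer: (0.1600, 0.3200, 0.3200, 0.2000)
After 2 transfers: (0.2048, 0.2960, 0.2480, 0.2512)
After 3 transfers: (0.2101, 0.2899, 0.2527, 0.2474)
After 4 transfers: (0.2097, 0.2903, 0.2536, 0.2464)
P(in Escalated after 4 transfers) = 0.2903

0.2903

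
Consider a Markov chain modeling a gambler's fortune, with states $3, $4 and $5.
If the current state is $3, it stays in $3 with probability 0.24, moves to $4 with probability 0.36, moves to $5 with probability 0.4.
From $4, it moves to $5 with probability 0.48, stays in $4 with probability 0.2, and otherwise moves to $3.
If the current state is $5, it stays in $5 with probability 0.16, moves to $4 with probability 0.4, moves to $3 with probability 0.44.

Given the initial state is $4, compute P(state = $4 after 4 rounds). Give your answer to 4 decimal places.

Propagate the distribution vector 4 rounds from $4.
After 0 rounds: (0.0000, 1.0000, 0.0000)
After 1 round: (0.3200, 0.2000, 0.4800)
After 2 rounds: (0.3520, 0.3472, 0.3008)
After 3 rounds: (0.3279, 0.3165, 0.3556)
After 4 rounds: (0.3364, 0.3236, 0.3400)
P(in $4 after 4 rounds) = 0.3236

0.3236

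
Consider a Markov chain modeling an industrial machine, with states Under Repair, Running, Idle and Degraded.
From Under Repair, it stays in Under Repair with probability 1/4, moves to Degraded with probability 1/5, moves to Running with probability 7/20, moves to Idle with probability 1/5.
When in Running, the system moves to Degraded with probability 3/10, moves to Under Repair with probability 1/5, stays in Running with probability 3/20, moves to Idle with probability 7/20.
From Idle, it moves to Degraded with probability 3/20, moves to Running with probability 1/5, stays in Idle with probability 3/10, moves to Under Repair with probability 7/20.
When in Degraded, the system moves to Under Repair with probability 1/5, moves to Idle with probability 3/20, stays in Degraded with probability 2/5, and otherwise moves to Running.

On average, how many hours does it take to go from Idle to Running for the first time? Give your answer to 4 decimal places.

Let t(s) be the expected number of hours to first reach Running from state s, with t(Running) = 0. Conditioning on the first hour:
t(Under Repair) = 1 + 0.25·t(Under Repair) + 0.2·t(Idle) + 0.2·t(Degraded)
t(Idle) = 1 + 0.35·t(Under Repair) + 0.3·t(Idle) + 0.15·t(Degraded)
t(Degraded) = 1 + 0.2·t(Under Repair) + 0.15·t(Idle) + 0.4·t(Degraded)
Solving: t(Under Repair) = 3.3904, t(Idle) = 3.9338, t(Degraded) = 3.7803.
Expected hours from Idle to Running: 3.9338.

3.9338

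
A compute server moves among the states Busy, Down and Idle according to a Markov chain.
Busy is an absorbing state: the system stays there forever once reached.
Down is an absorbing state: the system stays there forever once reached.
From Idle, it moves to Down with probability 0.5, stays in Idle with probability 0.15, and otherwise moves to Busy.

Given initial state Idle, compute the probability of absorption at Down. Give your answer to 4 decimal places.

0.5882

Let h(s) be the probability of absorption at Down starting from transient state s. Then h(Down) = 1 and h(Busy) = 0. By first-step analysis:
h(Idle) = 0.35·0 + 0.5·1 + 0.15·h(Idle)
Solving: h(Idle) = 0.5882.
Starting from Idle, the probability is 0.5882.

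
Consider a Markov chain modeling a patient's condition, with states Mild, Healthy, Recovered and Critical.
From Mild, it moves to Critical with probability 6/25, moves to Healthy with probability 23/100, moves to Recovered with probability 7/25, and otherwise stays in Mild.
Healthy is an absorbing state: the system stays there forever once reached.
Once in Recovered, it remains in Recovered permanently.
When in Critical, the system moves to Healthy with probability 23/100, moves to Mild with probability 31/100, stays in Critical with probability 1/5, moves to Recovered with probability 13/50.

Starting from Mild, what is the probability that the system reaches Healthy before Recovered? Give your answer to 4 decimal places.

Let h(s) be the probability of absorption at Healthy starting from transient state s. Then h(Healthy) = 1 and h(Recovered) = 0. By first-step analysis:
h(Mild) = 0.25·h(Mild) + 0.23·1 + 0.28·0 + 0.24·h(Critical)
h(Critical) = 0.31·h(Mild) + 0.23·1 + 0.26·0 + 0.2·h(Critical)
Solving: h(Mild) = 0.4551, h(Critical) = 0.4639.
Starting from Mild, the probability is 0.4551.

0.4551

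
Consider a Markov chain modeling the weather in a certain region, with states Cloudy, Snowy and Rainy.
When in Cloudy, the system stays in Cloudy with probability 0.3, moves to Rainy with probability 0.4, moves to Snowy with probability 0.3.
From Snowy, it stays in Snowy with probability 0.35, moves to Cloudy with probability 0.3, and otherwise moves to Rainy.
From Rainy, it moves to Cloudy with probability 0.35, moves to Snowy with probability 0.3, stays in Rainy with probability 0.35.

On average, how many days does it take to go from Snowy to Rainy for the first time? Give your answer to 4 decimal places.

Let t(s) be the expected number of days to first reach Rainy from state s, with t(Rainy) = 0. Conditioning on the first day:
t(Cloudy) = 1 + 0.3·t(Cloudy) + 0.3·t(Snowy)
t(Snowy) = 1 + 0.3·t(Cloudy) + 0.35·t(Snowy)
Solving: t(Cloudy) = 2.6027, t(Snowy) = 2.7397.
Expected days from Snowy to Rainy: 2.7397.

2.7397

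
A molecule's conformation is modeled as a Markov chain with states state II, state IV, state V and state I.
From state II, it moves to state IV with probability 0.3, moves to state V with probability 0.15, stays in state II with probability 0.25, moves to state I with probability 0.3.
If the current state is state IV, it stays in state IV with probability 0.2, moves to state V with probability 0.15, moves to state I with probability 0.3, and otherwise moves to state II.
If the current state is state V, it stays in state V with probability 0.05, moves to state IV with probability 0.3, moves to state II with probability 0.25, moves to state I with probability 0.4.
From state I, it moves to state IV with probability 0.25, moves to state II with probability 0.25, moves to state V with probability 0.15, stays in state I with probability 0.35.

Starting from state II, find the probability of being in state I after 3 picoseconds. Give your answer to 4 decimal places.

0.3300

Propagate the distribution vector 3 picoseconds from state II.
After 0 picoseconds: (1.0000, 0.0000, 0.0000, 0.0000)
After 1 picosecond: (0.2500, 0.3000, 0.1500, 0.3000)
After 2 picoseconds: (0.2800, 0.2550, 0.1350, 0.3300)
After 3 picoseconds: (0.2755, 0.2580, 0.1365, 0.3300)
P(in state I after 3 picoseconds) = 0.3300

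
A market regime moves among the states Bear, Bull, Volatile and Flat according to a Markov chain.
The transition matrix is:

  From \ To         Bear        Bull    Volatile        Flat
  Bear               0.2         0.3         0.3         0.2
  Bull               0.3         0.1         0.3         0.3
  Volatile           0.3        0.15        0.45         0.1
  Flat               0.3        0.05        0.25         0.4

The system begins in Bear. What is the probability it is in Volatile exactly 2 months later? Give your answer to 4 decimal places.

Propagate the distribution vector 2 months from Bear.
After 0 months: (1.0000, 0.0000, 0.0000, 0.0000)
After 1 month: (0.2000, 0.3000, 0.3000, 0.2000)
After 2 months: (0.2800, 0.1450, 0.3350, 0.2400)
P(in Volatile after 2 months) = 0.3350

0.3350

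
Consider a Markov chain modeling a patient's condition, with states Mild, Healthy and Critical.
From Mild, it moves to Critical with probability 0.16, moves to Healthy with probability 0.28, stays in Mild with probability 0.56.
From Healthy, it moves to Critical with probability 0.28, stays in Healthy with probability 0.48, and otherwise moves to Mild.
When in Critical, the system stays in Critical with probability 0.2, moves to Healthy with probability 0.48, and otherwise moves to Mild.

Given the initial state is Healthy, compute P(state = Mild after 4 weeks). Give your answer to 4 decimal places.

Propagate the distribution vector 4 weeks from Healthy.
After 0 weeks: (0.0000, 1.0000, 0.0000)
After 1 week: (0.2400, 0.4800, 0.2800)
After 2 weeks: (0.3392, 0.4320, 0.2288)
After 3 weeks: (0.3668, 0.4122, 0.2210)
After 4 weeks: (0.3751, 0.4066, 0.2183)
P(in Mild after 4 weeks) = 0.3751

0.3751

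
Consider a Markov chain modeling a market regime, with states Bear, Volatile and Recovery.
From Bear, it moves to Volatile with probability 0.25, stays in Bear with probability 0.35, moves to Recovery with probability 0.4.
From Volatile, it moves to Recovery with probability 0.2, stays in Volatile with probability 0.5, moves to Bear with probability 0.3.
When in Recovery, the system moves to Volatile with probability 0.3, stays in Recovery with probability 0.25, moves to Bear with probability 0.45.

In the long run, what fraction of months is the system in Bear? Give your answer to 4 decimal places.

Let the stationary distribution be π with π = πP and π_1 + π_2 + π_3 = 1.
π_1 = 0.35·π_1 + 0.3·π_2 + 0.45·π_3
π_2 = 0.25·π_1 + 0.5·π_2 + 0.3·π_3
Solving with the normalization constraint gives π = (0.3610, 0.3524, 0.2865).
So the stationary probability of Bear is 0.3610.

0.3610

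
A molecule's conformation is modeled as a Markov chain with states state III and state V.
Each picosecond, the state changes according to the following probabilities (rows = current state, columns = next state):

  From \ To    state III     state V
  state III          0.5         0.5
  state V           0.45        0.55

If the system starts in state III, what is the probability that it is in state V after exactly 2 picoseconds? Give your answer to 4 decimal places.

0.5250

Sum over the intermediate state after 1 picosecond:
P = P(state III→state III)·P(state III→state V) + P(state III→state V)·P(state V→state V)
  = 0.5×0.5 + 0.5×0.55
  = 0.2500 + 0.2750 = 0.5250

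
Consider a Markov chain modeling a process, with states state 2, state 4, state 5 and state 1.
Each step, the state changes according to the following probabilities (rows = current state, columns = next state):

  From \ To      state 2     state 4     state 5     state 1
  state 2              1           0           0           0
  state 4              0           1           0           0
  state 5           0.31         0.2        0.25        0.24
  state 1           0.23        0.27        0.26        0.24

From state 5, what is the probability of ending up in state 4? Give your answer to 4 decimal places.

0.4271

Let h(s) be the probability of absorption at state 4 starting from transient state s. Then h(state 4) = 1 and h(state 2) = 0. By first-step analysis:
h(state 5) = 0.31·0 + 0.2·1 + 0.25·h(state 5) + 0.24·h(state 1)
h(state 1) = 0.23·0 + 0.27·1 + 0.26·h(state 5) + 0.24·h(state 1)
Solving: h(state 5) = 0.4271, h(state 1) = 0.5014.
Starting from state 5, the probability is 0.4271.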